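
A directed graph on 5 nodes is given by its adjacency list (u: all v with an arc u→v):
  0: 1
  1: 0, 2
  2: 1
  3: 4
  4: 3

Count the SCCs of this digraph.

{0, 1, 2} are all mutually reachable — one SCC of size 3.
{3, 4} are all mutually reachable — one SCC of size 2.
That gives 2 strongly connected components.

2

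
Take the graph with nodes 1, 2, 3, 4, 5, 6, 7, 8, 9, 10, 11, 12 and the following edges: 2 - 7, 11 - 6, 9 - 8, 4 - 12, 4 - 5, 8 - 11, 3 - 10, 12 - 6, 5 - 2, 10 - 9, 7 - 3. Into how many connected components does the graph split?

2

1 is isolated — a component by itself.
Starting from 2 we can reach 2, 3, 4, 5, 6, 7, 8, 9, 10, 11, 12. That is one component of size 11.
Total: 2 components.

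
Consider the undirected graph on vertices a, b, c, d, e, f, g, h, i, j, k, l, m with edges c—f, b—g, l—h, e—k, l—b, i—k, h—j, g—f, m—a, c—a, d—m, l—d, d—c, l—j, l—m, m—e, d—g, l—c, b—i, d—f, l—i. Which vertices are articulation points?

l

Removing l increases the component count from 1 to 2, so l is a cut vertex.
By contrast removing c leaves 1 component; it is not a cut vertex. No other vertex is a cut vertex either.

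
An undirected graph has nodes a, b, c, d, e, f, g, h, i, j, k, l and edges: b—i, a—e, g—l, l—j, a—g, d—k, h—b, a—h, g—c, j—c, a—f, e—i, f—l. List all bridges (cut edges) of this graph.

d-k

The edges on the cycle a-h-b-i-e-a are not bridges since each lies on that cycle.
But removing d—k disconnects d from k — this is a bridge.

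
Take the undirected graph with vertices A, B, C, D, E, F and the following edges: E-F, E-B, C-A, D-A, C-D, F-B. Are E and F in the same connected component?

From E we can reach B, E, F, which includes F.

Yes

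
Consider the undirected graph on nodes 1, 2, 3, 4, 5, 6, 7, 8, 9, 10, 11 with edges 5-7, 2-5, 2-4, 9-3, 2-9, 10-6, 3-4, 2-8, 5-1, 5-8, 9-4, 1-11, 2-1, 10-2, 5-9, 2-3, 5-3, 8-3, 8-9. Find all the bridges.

The edges on the cycle 2-5-3-4-2 are not bridges since each lies on that cycle.
But removing 11-1 disconnects 11 from 1; removing 10-2 disconnects 10 from 2; removing 5-7 disconnects 5 from 7; removing 10-6 disconnects 10 from 6 — these are bridges.

1-11, 10-2, 10-6, 5-7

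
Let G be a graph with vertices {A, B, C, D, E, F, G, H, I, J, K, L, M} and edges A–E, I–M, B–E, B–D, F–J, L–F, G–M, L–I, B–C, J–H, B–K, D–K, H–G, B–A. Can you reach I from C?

The component containing C is {A, B, C, D, E, K}, and I is not in it.

No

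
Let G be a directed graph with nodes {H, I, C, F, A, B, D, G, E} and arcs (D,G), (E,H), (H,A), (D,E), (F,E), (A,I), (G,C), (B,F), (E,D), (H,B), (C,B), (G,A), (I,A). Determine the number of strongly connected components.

{B, C, D, E, F, G, H} are all mutually reachable — one SCC of size 7.
{A, I} are all mutually reachable — one SCC of size 2.
That gives 2 strongly connected components.

2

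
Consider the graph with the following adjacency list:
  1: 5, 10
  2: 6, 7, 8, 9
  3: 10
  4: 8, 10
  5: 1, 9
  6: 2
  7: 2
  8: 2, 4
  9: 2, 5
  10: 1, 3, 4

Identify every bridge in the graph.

The edges on the cycle 5-9-2-8-4-10-1-5 are not bridges since each lies on that cycle.
But removing 7-2 disconnects 7 from 2; removing 6-2 disconnects 6 from 2; removing 10-3 disconnects 10 from 3 — these are bridges.

10-3, 2-6, 2-7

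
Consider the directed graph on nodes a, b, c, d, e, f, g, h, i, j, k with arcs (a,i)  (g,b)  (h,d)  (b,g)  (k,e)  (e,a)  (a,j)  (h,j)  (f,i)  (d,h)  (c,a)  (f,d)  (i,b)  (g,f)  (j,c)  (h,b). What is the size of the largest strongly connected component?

9

{a, b, c, d, f, g, h, i, j} are all mutually reachable — one SCC of size 9.
{k} is an SCC by itself.
{e} is an SCC by itself.
The largest has 9 vertices.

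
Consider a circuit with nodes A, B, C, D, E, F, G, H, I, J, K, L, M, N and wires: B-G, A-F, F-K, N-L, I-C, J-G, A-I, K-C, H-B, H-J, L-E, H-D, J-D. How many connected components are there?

4

M is isolated — a component by itself.
Starting from E we can reach E, L, N. That is one component of size 3.
Starting from B we can reach B, D, G, H, J. That is one component of size 5.
Starting from A we can reach A, C, F, I, K. That is one component of size 5.
Total: 4 components.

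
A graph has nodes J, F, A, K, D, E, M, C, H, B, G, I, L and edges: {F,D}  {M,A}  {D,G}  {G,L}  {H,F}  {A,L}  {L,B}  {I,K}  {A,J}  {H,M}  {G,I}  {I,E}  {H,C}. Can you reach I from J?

Yes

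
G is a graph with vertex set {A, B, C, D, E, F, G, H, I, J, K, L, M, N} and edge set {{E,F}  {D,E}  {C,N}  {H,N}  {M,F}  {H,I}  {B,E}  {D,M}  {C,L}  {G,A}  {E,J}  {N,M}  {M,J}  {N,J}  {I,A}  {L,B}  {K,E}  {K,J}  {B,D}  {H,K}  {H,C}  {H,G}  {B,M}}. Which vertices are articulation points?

H

Removing H increases the component count from 1 to 2, so H is a cut vertex.
By contrast removing A leaves 1 component; it is not a cut vertex. No other vertex is a cut vertex either.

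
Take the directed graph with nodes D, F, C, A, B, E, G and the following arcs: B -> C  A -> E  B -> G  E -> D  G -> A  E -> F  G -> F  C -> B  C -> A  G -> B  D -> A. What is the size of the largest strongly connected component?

3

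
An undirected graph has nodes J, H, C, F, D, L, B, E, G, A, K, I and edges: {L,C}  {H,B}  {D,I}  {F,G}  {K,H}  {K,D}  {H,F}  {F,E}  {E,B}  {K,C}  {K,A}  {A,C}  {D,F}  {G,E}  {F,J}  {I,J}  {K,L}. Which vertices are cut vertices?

Removing K increases the component count from 1 to 2, so K is a cut vertex.
By contrast removing A leaves 1 component; it is not a cut vertex. No other vertex is a cut vertex either.

K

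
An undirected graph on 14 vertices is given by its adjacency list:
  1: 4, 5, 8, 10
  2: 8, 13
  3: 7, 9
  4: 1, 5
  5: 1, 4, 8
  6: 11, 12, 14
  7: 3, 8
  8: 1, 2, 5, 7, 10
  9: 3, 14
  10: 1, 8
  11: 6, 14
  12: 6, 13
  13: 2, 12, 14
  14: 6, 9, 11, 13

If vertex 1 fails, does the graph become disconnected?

Deleting 1 leaves 1 component (was 1) (its neighbors 4, 5, 8, 10 remain connected to each other), so 1 is not a cut vertex.

No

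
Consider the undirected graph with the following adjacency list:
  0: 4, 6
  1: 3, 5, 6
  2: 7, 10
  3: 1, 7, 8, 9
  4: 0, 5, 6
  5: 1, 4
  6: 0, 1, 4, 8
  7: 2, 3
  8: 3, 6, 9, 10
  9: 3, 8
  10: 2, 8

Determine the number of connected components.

1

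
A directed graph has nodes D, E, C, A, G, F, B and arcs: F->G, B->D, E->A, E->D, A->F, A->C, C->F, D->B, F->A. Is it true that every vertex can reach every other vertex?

There is no directed path from F to E, so the graph is not strongly connected.

No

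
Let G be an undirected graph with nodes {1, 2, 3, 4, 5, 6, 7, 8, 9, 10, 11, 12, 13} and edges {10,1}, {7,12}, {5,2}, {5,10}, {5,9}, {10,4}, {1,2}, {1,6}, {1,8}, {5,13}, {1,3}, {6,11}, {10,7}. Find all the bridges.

The edges on the cycle 5-10-1-2-5 are not bridges since each lies on that cycle.
But removing 10-4 disconnects 10 from 4; removing 5-13 disconnects 5 from 13; removing 5-9 disconnects 5 from 9; removing 10-7 disconnects 10 from 7 — these are bridges.
In total 9 edges are bridges.

1-3, 1-6, 1-8, 10-4, 10-7, 11-6, 12-7, 13-5, 5-9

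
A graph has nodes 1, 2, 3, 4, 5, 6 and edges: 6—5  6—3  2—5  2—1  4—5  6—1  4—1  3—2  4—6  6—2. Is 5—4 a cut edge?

After removing 5—4, the path 5-6-4 still connects them, so the edge is not a bridge.

No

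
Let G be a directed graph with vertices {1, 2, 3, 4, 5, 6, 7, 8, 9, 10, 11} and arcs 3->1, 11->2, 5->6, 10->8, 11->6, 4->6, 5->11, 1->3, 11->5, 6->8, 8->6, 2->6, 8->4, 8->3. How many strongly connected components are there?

{4, 6, 8} are all mutually reachable — one SCC of size 3.
{5, 11} are all mutually reachable — one SCC of size 2.
{1, 3} are all mutually reachable — one SCC of size 2.
{2} is an SCC by itself.
{10} is an SCC by itself.
(and 2 more singleton SCCs)
That gives 7 strongly connected components.

7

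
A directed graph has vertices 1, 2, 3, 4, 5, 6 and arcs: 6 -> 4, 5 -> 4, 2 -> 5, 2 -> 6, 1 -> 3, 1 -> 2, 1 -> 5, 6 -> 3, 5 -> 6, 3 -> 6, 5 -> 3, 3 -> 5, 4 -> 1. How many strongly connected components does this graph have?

1

{1, 2, 3, 4, 5, 6} are all mutually reachable — one SCC of size 6.
That gives 1 strongly connected component.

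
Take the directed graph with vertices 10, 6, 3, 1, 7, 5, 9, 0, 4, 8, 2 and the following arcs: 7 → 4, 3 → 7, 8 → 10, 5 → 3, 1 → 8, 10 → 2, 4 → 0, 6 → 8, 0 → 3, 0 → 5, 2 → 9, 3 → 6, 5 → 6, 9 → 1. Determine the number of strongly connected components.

{1, 2, 8, 9, 10} are all mutually reachable — one SCC of size 5.
{0, 3, 4, 5, 7} are all mutually reachable — one SCC of size 5.
{6} is an SCC by itself.
That gives 3 strongly connected components.

3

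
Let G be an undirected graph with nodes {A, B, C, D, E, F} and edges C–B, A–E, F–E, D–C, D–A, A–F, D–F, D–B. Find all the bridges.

The edges on the cycle D-C-B-D are not bridges since each lies on that cycle.
Every edge lies on some cycle, so there are no bridges.

none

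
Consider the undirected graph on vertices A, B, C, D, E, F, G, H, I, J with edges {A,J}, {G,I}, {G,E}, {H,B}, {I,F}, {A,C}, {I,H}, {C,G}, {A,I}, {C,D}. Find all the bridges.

The edges on the cycle A-C-G-I-A are not bridges since each lies on that cycle.
But removing C - D disconnects C from D; removing I - F disconnects I from F; removing G - E disconnects G from E; removing H - B disconnects H from B — these are bridges.
In total 6 edges are bridges.

A-J, B-H, C-D, E-G, F-I, H-I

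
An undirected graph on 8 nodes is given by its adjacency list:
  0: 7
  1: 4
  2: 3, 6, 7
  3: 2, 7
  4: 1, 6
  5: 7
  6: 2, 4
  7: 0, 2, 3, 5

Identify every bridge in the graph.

0-7, 1-4, 2-6, 4-6, 5-7

The edges on the cycle 2-7-3-2 are not bridges since each lies on that cycle.
But removing 2-6 disconnects 2 from 6; removing 5-7 disconnects 5 from 7; removing 6-4 disconnects 6 from 4; removing 0-7 disconnects 0 from 7 — these are bridges.
In total 5 edges are bridges.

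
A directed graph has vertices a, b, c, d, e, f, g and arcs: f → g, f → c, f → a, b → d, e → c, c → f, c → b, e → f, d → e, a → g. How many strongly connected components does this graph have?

{b, c, d, e, f} are all mutually reachable — one SCC of size 5.
{g} is an SCC by itself.
{a} is an SCC by itself.
That gives 3 strongly connected components.

3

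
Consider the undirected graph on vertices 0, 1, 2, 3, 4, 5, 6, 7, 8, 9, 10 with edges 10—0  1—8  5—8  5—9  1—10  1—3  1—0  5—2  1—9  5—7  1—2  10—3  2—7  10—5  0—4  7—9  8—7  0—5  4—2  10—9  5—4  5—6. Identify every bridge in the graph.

5-6

The edges on the cycle 1-10-5-4-2-7-8-1 are not bridges since each lies on that cycle.
But removing 6—5 disconnects 6 from 5 — this is a bridge.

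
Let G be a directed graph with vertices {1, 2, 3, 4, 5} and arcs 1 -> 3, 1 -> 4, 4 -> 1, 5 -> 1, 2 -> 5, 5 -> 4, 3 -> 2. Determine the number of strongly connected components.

{1, 2, 3, 4, 5} are all mutually reachable — one SCC of size 5.
That gives 1 strongly connected component.

1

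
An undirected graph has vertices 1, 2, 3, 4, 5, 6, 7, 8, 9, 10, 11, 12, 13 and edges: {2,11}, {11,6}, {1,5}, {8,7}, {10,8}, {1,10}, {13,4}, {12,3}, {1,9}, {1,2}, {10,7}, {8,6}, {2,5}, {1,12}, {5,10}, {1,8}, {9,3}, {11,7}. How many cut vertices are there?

Removing 1 increases the component count from 2 to 3, so 1 is a cut vertex.
By contrast removing 11 leaves 2 components; it is not a cut vertex. No other vertex is a cut vertex either.

1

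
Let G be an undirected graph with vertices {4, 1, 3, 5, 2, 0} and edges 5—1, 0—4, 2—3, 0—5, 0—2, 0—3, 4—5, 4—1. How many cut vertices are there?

Removing 0 increases the component count from 1 to 2, so 0 is a cut vertex.
By contrast removing 4 leaves 1 component; it is not a cut vertex. No other vertex is a cut vertex either.

1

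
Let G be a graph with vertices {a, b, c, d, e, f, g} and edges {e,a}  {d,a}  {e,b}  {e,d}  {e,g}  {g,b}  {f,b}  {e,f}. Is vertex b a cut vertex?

Deleting b leaves 2 components (was 2), so b is not a cut vertex.

No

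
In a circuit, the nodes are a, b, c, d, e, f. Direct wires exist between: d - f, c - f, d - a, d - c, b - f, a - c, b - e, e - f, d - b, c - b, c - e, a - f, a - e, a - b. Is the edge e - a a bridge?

After removing e - a, the path e-c-a still connects them, so the edge is not a bridge.

No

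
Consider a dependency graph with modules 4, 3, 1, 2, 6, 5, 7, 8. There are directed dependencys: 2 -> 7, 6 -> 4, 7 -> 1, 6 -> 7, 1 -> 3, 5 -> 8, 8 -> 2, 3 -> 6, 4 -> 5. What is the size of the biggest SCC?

8

{1, 2, 3, 4, 5, 6, 7, 8} are all mutually reachable — one SCC of size 8.
The largest has 8 vertices.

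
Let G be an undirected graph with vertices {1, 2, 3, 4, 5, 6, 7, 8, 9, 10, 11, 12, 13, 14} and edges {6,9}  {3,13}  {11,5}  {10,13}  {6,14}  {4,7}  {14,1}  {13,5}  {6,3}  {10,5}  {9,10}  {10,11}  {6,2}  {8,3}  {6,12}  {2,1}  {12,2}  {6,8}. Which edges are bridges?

4-7

The edges on the cycle 6-12-2-6 are not bridges since each lies on that cycle.
But removing 4—7 disconnects 4 from 7 — this is a bridge.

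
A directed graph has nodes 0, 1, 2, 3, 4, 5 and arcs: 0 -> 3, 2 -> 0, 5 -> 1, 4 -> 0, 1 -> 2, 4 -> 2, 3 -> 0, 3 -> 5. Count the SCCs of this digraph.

{0, 1, 2, 3, 5} are all mutually reachable — one SCC of size 5.
{4} is an SCC by itself.
That gives 2 strongly connected components.

2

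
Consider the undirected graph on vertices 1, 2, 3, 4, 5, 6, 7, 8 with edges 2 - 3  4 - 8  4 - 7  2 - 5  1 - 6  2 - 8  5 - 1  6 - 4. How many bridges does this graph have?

2

The edges on the cycle 2-5-1-6-4-8-2 are not bridges since each lies on that cycle.
But removing 2 - 3 disconnects 2 from 3; removing 4 - 7 disconnects 4 from 7 — these are bridges.
That makes 2 bridges.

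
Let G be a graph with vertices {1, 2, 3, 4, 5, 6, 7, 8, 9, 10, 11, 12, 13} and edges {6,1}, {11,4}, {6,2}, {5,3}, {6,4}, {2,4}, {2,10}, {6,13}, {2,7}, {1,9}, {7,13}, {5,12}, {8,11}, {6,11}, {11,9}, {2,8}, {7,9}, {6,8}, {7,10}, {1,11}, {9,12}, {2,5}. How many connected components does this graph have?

1

Starting from 1 we can reach 1, 2, 3, 4, 5, 6, 7, 8, 9, 10, 11, 12, 13. That is one component of size 13.
Total: 1 component.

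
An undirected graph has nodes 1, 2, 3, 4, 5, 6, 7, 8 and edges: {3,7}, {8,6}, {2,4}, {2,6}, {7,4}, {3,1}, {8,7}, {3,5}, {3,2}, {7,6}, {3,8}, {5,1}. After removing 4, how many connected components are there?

With 4 gone, the remaining components are: {1, 2, 3, 5, 6, 7, 8}.
That is 1 component.

1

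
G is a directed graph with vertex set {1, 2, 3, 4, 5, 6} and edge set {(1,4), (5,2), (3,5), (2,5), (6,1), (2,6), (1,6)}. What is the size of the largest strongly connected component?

{2, 5} are all mutually reachable — one SCC of size 2.
{1, 6} are all mutually reachable — one SCC of size 2.
{4} is an SCC by itself.
{3} is an SCC by itself.
The largest has 2 vertices.

2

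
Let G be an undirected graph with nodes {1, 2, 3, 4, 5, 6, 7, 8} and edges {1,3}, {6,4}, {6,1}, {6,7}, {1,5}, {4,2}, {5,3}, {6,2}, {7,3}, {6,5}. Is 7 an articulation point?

No

Deleting 7 leaves 2 components (was 2), so 7 is not a cut vertex.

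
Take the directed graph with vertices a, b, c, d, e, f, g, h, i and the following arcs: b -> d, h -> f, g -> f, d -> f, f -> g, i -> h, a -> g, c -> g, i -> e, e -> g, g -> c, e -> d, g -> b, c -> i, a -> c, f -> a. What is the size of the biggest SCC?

9

{a, b, c, d, e, f, g, h, i} are all mutually reachable — one SCC of size 9.
The largest has 9 vertices.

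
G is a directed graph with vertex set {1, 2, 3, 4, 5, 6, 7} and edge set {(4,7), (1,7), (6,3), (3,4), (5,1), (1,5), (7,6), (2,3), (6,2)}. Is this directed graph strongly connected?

No

There is no directed path from 6 to 1, so the graph is not strongly connected.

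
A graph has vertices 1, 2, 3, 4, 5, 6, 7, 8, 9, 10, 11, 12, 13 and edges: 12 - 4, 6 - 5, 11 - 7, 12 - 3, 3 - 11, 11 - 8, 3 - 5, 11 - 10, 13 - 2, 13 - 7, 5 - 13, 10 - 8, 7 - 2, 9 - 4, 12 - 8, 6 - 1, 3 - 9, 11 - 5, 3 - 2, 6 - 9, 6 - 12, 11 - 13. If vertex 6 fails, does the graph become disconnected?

Yes

Deleting 6 raises the number of components from 1 to 2, so 6 is a cut vertex.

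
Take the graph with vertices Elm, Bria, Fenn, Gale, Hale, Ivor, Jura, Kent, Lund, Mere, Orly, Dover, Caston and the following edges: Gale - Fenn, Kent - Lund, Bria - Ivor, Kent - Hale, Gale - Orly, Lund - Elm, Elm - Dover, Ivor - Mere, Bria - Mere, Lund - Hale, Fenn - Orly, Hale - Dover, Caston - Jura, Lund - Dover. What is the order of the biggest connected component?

5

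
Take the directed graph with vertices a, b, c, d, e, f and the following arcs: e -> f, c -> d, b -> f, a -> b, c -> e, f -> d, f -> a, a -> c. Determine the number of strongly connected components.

{a, b, c, e, f} are all mutually reachable — one SCC of size 5.
{d} is an SCC by itself.
That gives 2 strongly connected components.

2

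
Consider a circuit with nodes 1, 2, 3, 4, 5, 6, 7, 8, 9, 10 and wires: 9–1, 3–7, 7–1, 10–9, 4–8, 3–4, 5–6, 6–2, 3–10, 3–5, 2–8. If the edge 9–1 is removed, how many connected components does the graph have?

9 and 1 are still connected via 9-10-3-7-1, so the component count stays at 1.

1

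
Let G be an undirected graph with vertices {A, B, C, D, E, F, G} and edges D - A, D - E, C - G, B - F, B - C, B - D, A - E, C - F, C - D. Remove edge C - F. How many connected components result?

C and F are still connected via C-B-F, so the component count stays at 1.

1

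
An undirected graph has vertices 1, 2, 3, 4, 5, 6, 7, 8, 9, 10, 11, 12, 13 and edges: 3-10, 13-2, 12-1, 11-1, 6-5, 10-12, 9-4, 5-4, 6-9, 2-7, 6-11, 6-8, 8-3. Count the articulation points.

2

Removing 2 increases the component count from 2 to 3, so 2 is a cut vertex.
Removing 6 increases the component count from 2 to 3, so 6 is a cut vertex.
By contrast removing 13 leaves 2 components; it is not a cut vertex. No other vertex is a cut vertex either.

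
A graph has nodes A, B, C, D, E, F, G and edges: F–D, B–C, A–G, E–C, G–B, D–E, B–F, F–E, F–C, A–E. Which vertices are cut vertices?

none

Removing A, for instance, still leaves 1 component. No single vertex removal increases the component count — the graph has no articulation points.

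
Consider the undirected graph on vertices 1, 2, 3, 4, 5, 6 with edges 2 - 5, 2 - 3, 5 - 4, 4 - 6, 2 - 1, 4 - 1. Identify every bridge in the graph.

2-3, 4-6

The edges on the cycle 2-5-4-1-2 are not bridges since each lies on that cycle.
But removing 4 - 6 disconnects 4 from 6; removing 2 - 3 disconnects 2 from 3 — these are bridges.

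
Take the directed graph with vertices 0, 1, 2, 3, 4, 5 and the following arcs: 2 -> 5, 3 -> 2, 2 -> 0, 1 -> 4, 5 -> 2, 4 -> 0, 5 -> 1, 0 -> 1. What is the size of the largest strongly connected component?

3

{0, 1, 4} are all mutually reachable — one SCC of size 3.
{2, 5} are all mutually reachable — one SCC of size 2.
{3} is an SCC by itself.
The largest has 3 vertices.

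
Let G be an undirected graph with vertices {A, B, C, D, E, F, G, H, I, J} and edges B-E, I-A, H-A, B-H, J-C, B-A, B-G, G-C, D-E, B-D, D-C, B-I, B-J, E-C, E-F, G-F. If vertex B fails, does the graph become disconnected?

Yes

Deleting B raises the number of components from 1 to 2, so B is a cut vertex.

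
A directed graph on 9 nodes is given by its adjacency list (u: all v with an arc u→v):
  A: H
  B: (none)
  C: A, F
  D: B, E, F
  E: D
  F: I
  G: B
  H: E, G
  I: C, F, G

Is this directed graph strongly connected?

No

There is no directed path from B to D, so the graph is not strongly connected.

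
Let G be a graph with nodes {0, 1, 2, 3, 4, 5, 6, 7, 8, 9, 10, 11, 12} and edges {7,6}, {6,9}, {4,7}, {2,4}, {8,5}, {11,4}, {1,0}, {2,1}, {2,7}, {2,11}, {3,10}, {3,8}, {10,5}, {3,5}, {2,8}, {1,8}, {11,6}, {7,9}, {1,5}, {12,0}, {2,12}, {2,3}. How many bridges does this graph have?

0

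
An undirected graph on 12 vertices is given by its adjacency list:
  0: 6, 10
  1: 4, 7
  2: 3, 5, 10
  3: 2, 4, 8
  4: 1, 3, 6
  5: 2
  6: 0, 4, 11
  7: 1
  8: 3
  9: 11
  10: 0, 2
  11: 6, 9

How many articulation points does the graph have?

Removing 1 increases the component count from 1 to 2, so 1 is a cut vertex.
Removing 2 increases the component count from 1 to 2, so 2 is a cut vertex.
Removing 3 increases the component count from 1 to 2, so 3 is a cut vertex.
Likewise 4, 6, 11 are cut vertices.
By contrast removing 10 leaves 1 component; it is not a cut vertex. No other vertex is a cut vertex either.

6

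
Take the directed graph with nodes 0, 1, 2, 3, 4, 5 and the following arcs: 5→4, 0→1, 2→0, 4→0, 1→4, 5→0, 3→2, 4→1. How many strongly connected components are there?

4

{0, 1, 4} are all mutually reachable — one SCC of size 3.
{2} is an SCC by itself.
{3} is an SCC by itself.
{5} is an SCC by itself.
That gives 4 strongly connected components.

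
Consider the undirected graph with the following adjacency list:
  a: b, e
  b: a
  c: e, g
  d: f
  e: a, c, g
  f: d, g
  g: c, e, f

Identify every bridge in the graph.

The edges on the cycle g-e-c-g are not bridges since each lies on that cycle.
But removing f-d disconnects f from d; removing a-b disconnects a from b; removing e-a disconnects e from a; removing g-f disconnects g from f — these are bridges.

a-b, a-e, d-f, f-g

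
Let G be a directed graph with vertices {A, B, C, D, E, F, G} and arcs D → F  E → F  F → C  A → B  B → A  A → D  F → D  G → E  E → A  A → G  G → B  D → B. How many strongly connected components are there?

2

{A, B, D, E, F, G} are all mutually reachable — one SCC of size 6.
{C} is an SCC by itself.
That gives 2 strongly connected components.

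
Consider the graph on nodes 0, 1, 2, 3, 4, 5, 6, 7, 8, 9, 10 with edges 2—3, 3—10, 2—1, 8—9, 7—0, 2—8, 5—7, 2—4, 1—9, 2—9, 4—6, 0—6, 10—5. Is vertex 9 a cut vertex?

No

Deleting 9 leaves 1 component (was 1) (its neighbors 1, 2, 8 remain connected to each other), so 9 is not a cut vertex.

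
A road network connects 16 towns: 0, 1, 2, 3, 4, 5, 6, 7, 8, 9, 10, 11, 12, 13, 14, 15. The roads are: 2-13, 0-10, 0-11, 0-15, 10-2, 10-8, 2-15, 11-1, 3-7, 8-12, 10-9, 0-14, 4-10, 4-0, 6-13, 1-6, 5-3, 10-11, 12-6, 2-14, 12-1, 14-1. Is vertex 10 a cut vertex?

Yes

Deleting 10 raises the number of components from 2 to 3, so 10 is a cut vertex.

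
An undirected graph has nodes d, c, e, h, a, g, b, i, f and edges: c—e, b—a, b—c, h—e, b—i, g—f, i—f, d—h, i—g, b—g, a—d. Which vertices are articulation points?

Removing b increases the component count from 1 to 2, so b is a cut vertex.
By contrast removing i leaves 1 component; it is not a cut vertex. No other vertex is a cut vertex either.

b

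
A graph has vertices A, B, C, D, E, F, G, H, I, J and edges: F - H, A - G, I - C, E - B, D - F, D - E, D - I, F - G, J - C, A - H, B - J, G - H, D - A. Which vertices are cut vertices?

D

Removing D increases the component count from 1 to 2, so D is a cut vertex.
By contrast removing H leaves 1 component; it is not a cut vertex. No other vertex is a cut vertex either.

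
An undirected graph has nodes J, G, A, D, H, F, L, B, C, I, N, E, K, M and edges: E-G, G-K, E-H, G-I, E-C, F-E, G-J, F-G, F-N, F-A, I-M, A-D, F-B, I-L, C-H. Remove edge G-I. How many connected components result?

Before removal there is 1 component.
G-I is a bridge — removing it separates G's side from I's side.
After removal: 2 components.

2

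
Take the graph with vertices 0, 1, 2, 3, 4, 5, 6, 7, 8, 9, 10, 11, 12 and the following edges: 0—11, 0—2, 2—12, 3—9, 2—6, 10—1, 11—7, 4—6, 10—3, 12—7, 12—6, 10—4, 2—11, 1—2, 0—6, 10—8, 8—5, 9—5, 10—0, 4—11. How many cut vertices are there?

1

Removing 10 increases the component count from 1 to 2, so 10 is a cut vertex.
By contrast removing 12 leaves 1 component; it is not a cut vertex. No other vertex is a cut vertex either.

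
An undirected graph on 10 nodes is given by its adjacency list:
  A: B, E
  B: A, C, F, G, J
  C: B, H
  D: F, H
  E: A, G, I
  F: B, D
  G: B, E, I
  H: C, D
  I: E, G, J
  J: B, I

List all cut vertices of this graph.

Removing B increases the component count from 1 to 2, so B is a cut vertex.
By contrast removing G leaves 1 component; it is not a cut vertex. No other vertex is a cut vertex either.

B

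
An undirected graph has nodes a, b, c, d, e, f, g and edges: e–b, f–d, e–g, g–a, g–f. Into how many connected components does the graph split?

c is isolated — a component by itself.
Starting from a we can reach a, b, d, e, f, g. That is one component of size 6.
Total: 2 components.

2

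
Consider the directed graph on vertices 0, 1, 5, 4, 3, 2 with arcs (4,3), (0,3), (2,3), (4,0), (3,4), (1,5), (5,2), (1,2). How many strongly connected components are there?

4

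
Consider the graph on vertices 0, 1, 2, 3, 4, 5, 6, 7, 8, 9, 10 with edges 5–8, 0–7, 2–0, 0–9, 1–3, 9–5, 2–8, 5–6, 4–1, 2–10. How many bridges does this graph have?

5

The edges on the cycle 2-0-9-5-8-2 are not bridges since each lies on that cycle.
But removing 1–3 disconnects 1 from 3; removing 4–1 disconnects 4 from 1; removing 5–6 disconnects 5 from 6; removing 0–7 disconnects 0 from 7 — these are bridges.
In total 5 edges are bridges.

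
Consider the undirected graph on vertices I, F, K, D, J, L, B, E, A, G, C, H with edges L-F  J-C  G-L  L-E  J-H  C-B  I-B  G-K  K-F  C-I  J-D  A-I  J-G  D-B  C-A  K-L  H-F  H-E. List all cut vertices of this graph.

Removing J increases the component count from 1 to 2, so J is a cut vertex.
By contrast removing K leaves 1 component; it is not a cut vertex. No other vertex is a cut vertex either.

J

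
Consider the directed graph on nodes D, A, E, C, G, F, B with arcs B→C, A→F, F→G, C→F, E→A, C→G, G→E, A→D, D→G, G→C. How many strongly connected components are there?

{A, C, D, E, F, G} are all mutually reachable — one SCC of size 6.
{B} is an SCC by itself.
That gives 2 strongly connected components.

2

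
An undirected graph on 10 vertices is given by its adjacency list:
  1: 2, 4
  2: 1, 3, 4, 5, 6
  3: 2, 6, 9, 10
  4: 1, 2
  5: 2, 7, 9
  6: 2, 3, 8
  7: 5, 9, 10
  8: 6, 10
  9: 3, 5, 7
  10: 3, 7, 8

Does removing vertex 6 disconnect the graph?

No

Deleting 6 leaves 1 component (was 1) (its neighbors 2, 3, 8 remain connected to each other), so 6 is not a cut vertex.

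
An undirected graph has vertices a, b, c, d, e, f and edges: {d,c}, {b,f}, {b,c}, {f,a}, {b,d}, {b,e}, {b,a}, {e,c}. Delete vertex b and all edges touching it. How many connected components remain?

With b gone, the remaining components are: {a, f}; {c, d, e}.
That is 2 components.

2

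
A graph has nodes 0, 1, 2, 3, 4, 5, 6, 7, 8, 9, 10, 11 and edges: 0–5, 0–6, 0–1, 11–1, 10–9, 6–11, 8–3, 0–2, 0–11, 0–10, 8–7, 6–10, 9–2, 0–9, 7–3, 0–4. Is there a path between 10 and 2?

Yes

From 10 we can reach 0, 1, 2, 4, 5, 6, 9, 10, 11, which includes 2.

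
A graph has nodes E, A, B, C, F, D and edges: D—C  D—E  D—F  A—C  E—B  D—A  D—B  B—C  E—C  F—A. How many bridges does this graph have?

The edges on the cycle D-F-A-D are not bridges since each lies on that cycle.
Every edge lies on some cycle, so there are no bridges.

0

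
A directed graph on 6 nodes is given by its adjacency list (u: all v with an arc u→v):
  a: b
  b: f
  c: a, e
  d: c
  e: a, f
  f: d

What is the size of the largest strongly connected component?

6

{a, b, c, d, e, f} are all mutually reachable — one SCC of size 6.
The largest has 6 vertices.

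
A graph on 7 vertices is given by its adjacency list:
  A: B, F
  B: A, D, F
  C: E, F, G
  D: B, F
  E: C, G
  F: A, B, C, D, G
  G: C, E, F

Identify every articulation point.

F

Removing F increases the component count from 1 to 2, so F is a cut vertex.
By contrast removing C leaves 1 component; it is not a cut vertex. No other vertex is a cut vertex either.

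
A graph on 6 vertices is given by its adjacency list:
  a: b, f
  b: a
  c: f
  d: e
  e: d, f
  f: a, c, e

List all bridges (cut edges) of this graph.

removing a-f disconnects a from f; removing c-f disconnects c from f; removing b-a disconnects b from a; removing e-f disconnects e from f — these are bridges.
In total 5 edges are bridges.

a-b, a-f, c-f, d-e, e-f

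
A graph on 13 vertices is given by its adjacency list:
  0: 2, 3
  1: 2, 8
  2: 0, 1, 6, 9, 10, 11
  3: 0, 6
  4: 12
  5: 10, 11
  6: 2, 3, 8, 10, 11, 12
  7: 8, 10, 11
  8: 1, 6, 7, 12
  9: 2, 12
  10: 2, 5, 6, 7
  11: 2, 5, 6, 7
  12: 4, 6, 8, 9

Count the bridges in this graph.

The edges on the cycle 10-6-8-1-2-10 are not bridges since each lies on that cycle.
But removing 4-12 disconnects 4 from 12 — this is a bridge.

1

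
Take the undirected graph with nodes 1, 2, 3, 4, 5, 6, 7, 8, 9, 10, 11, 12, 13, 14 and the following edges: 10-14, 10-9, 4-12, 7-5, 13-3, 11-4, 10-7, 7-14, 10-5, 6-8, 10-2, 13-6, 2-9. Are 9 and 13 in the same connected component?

No

The component containing 9 is {2, 5, 7, 9, 10, 14}, and 13 is not in it.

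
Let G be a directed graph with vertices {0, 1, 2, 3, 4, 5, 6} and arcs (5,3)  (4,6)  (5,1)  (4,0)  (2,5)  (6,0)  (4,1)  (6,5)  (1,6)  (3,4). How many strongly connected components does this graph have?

{1, 3, 4, 5, 6} are all mutually reachable — one SCC of size 5.
{2} is an SCC by itself.
{0} is an SCC by itself.
That gives 3 strongly connected components.

3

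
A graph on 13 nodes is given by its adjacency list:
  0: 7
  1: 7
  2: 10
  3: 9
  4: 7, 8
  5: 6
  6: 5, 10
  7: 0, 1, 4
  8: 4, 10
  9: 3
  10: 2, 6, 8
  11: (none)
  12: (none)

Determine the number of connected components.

12 is isolated — a component by itself.
11 is isolated — a component by itself.
Starting from 3 we can reach 3, 9. That is one component of size 2.
Starting from 0 we can reach 0, 1, 2, 4, 5, 6, 7, 8, 10. That is one component of size 9.
Total: 4 components.

4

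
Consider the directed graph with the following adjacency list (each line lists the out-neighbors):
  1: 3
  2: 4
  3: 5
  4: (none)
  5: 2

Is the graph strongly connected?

There is no directed path from 5 to 3, so the graph is not strongly connected.

No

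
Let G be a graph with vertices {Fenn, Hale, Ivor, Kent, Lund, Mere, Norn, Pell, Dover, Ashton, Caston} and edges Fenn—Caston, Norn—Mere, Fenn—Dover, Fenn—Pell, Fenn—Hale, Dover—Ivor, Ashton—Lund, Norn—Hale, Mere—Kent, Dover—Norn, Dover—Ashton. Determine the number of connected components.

1

Starting from Fenn we can reach Fenn, Hale, Ivor, Kent, Lund, Mere, Norn, Pell, Dover, Ashton, Caston. That is one component of size 11.
Total: 1 component.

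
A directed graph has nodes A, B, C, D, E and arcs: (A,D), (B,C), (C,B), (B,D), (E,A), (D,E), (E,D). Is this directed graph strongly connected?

No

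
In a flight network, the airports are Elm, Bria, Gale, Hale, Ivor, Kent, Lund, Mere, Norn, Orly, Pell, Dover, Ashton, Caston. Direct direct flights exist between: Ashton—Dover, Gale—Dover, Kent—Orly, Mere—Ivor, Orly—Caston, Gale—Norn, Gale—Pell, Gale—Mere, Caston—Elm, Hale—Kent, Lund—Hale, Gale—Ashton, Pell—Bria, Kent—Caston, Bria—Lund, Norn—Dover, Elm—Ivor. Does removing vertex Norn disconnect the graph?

No

Deleting Norn leaves 1 component (was 1) (its neighbors Gale, Dover remain connected to each other), so Norn is not a cut vertex.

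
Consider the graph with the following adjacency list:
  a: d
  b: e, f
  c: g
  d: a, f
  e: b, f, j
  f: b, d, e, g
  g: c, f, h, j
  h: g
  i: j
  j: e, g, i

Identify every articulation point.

Removing d increases the component count from 1 to 2, so d is a cut vertex.
Removing f increases the component count from 1 to 2, so f is a cut vertex.
Removing g increases the component count from 1 to 3, so g is a cut vertex.
Likewise j is a cut vertex.
By contrast removing h leaves 1 component; it is not a cut vertex. No other vertex is a cut vertex either.

d, f, g, j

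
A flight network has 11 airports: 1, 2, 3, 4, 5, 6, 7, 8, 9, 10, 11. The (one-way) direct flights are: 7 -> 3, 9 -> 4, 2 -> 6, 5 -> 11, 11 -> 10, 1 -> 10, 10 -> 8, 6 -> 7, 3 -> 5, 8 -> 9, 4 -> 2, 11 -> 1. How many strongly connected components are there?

{1, 2, 3, 4, 5, 6, 7, 8, 9, 10, 11} are all mutually reachable — one SCC of size 11.
That gives 1 strongly connected component.

1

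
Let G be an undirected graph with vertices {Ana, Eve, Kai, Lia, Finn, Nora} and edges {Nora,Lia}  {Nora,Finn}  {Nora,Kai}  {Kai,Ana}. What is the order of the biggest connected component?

5

Eve is isolated — a component by itself.
Starting from Ana we can reach Ana, Kai, Lia, Finn, Nora. That is one component of size 5.
The largest has 5 vertices.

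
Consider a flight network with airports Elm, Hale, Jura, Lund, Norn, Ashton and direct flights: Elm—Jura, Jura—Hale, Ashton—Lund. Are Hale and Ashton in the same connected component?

The component containing Hale is {Elm, Hale, Jura}, and Ashton is not in it.

No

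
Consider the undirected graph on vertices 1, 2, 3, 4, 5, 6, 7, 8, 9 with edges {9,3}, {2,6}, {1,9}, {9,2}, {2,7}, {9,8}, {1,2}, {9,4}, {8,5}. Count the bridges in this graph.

6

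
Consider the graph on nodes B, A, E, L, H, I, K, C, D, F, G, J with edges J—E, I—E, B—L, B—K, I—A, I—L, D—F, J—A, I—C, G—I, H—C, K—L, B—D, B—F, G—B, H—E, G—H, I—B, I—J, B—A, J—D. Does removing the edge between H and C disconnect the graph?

After removing H—C, the path H-G-I-C still connects them, so the edge is not a bridge.

No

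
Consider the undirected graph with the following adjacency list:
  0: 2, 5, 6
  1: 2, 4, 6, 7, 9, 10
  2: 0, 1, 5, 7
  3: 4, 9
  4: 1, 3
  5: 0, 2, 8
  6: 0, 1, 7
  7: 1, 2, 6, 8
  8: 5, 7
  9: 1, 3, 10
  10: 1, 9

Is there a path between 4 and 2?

Yes

From 4 we can reach 0, 1, 2, 3, 4, 5, 6, 7, 8, 9, 10, which includes 2.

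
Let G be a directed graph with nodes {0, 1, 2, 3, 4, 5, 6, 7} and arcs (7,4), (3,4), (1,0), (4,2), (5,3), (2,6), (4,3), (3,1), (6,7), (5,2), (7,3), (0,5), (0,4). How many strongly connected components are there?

{0, 1, 2, 3, 4, 5, 6, 7} are all mutually reachable — one SCC of size 8.
That gives 1 strongly connected component.

1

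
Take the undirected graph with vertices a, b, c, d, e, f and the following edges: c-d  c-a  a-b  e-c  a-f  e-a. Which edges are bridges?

The edges on the cycle e-c-a-e are not bridges since each lies on that cycle.
But removing a-b disconnects a from b; removing c-d disconnects c from d; removing a-f disconnects a from f — these are bridges.

a-b, a-f, c-d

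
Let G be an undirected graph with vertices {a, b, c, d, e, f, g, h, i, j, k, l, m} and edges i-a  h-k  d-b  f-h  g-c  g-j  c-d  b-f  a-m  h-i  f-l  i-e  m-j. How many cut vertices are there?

3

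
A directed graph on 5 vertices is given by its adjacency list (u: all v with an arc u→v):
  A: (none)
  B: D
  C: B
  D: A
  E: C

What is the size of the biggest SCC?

1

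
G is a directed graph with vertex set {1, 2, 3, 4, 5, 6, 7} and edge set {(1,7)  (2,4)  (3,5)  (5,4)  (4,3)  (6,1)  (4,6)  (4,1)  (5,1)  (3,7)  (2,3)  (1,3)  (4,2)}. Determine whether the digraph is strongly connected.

There is no directed path from 7 to 4, so the graph is not strongly connected.

No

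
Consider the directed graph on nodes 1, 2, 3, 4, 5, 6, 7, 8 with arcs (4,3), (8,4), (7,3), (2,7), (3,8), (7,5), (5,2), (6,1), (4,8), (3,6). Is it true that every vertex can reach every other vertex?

No

There is no directed path from 3 to 2, so the graph is not strongly connected.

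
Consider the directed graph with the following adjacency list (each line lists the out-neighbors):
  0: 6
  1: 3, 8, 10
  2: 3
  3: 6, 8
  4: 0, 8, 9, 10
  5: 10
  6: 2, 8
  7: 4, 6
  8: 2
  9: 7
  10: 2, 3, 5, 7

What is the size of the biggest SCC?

5

{4, 5, 7, 9, 10} are all mutually reachable — one SCC of size 5.
{2, 3, 6, 8} are all mutually reachable — one SCC of size 4.
{1} is an SCC by itself.
{0} is an SCC by itself.
The largest has 5 vertices.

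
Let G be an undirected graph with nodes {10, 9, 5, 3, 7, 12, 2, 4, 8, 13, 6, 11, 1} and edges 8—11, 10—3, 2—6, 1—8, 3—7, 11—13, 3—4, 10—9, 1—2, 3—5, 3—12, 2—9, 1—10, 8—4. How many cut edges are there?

The edges on the cycle 1-8-4-3-10-1 are not bridges since each lies on that cycle.
But removing 11—8 disconnects 11 from 8; removing 5—3 disconnects 5 from 3; removing 11—13 disconnects 11 from 13; removing 3—7 disconnects 3 from 7 — these are bridges.
In total 6 edges are bridges.

6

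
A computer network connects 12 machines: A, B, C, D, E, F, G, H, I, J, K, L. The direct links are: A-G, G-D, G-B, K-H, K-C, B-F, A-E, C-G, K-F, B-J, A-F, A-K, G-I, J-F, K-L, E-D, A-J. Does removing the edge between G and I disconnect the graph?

Yes

Removing G-I leaves no path between G and I: the component count goes from 1 to 2. So it is a bridge.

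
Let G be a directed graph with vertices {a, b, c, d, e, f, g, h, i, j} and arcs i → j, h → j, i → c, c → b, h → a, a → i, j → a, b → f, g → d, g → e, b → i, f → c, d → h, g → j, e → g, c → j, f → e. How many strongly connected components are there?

1

{a, b, c, d, e, f, g, h, i, j} are all mutually reachable — one SCC of size 10.
That gives 1 strongly connected component.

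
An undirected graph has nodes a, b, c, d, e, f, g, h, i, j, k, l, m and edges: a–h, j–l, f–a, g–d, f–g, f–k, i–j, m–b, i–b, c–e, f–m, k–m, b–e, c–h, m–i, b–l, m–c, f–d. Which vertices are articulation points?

f

Removing f increases the component count from 1 to 2, so f is a cut vertex.
By contrast removing b leaves 1 component; it is not a cut vertex. No other vertex is a cut vertex either.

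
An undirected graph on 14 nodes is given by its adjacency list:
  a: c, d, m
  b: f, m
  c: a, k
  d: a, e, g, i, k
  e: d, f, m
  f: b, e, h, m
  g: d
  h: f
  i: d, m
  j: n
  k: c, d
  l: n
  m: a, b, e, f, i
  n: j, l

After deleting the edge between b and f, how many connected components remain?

2

b and f are still connected via b-m-f, so the component count stays at 2.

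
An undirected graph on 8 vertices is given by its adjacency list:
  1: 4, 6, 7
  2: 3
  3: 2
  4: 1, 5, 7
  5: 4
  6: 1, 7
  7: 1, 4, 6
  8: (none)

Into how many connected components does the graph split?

3

8 is isolated — a component by itself.
Starting from 2 we can reach 2, 3. That is one component of size 2.
Starting from 1 we can reach 1, 4, 5, 6, 7. That is one component of size 5.
Total: 3 components.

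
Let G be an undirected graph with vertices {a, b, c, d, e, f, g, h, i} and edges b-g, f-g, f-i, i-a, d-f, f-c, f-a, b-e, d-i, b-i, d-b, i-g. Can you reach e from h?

The component containing h is {h}, and e is not in it.

No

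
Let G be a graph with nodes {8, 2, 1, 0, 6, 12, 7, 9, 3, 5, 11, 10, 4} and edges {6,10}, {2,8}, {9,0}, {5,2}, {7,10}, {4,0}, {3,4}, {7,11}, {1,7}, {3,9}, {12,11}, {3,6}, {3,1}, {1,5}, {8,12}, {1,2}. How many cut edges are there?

0

The edges on the cycle 1-5-2-1 are not bridges since each lies on that cycle.
Every edge lies on some cycle, so there are no bridges.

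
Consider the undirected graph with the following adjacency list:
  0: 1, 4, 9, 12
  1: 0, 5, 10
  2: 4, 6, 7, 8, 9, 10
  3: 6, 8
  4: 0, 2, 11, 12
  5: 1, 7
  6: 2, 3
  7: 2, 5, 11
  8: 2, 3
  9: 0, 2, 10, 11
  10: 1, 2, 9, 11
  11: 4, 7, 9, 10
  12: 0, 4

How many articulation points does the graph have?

1

Removing 2 increases the component count from 1 to 2, so 2 is a cut vertex.
By contrast removing 3 leaves 1 component; it is not a cut vertex. No other vertex is a cut vertex either.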